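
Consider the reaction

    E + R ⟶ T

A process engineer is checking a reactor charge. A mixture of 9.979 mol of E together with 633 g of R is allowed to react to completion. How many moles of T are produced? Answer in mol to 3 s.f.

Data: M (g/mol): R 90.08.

n(E) = 9.979 mol
n(R) = 633.0 / 90.08 = 7.027 mol
n/ν → E: 9.979, R: 7.027; R is limiting.
n(T) = (1/1) × 7.027 = 7.027 mol

7.03 mol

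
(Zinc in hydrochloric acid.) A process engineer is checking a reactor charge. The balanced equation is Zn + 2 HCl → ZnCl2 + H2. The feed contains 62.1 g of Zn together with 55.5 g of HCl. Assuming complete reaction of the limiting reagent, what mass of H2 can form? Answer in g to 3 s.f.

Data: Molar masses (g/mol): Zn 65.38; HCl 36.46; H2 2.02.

n(Zn) = 62.10 / 65.38 = 0.9498 mol
n(HCl) = 55.50 / 36.46 = 1.522 mol
n/ν for Zn = 0.9498/1 = 0.9498
n/ν for HCl = 1.522/2 = 0.7610
Smallest n/ν is HCl → limiting reagent.
n(H2) = (1/2) × 1.522 = 0.7610 mol
mass = 0.7610 × 2.02 = 1.537 g

1.54 g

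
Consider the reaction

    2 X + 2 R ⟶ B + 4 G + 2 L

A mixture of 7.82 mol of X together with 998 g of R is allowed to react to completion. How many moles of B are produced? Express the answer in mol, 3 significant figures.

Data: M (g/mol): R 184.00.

n(X) = 7.820 mol
n(R) = 998.0 / 184.00 = 5.424 mol
n/ν for X = 7.820/2 = 3.910
n/ν for R = 5.424/2 = 2.712
Smallest n/ν is R → limiting reagent.
n(B) = (1/2) × 5.424 = 2.712 mol

2.71 mol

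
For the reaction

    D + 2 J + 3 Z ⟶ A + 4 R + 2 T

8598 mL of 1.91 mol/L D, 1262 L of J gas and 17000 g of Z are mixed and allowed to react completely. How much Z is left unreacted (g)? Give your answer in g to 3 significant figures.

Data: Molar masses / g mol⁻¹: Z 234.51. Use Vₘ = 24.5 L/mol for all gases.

5450 g

n(D) = 1.91 × 8598/1000 = 16.42 mol
n(J) = 1262 / 24.5 = 51.51 mol
n(Z) = 17000 / 234.51 = 72.49 mol
n/ν → D: 16.42, J: 25.76, Z: 24.16; D is limiting.
Z consumed = (3/1) × 16.42 = 49.26 mol
Z remaining = 72.49 − 49.26 = 23.23 mol
mass = 23.23 × 234.51 = 5448 g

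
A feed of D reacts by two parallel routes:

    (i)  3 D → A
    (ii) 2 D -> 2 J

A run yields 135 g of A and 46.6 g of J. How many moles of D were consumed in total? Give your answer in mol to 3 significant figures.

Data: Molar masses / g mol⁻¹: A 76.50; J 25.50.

n(A) = 135 / 76.50 = 1.765 mol
n(J) = 46.6 / 25.50 = 1.827 mol
n(D) via (i) = (3/1)×1.765 = 5.295 mol
n(D) via (ii) = (2/2)×1.827 = 1.827 mol
total n(D) = 5.295 + 1.827 = 7.122 mol

7.12 mol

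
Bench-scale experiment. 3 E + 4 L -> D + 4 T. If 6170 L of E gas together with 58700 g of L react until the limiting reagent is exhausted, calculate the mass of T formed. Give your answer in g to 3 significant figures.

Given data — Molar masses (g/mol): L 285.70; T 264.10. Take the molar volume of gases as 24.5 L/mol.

n(E) = 6170 / 24.5 = 251.8 mol
n(L) = 58700 / 285.70 = 205.5 mol
n/ν for E = 251.8/3 = 83.93
n/ν for L = 205.5/4 = 51.38
Smallest n/ν is L → limiting reagent.
n(T) = (4/4) × 205.5 = 205.5 mol
mass = 205.5 × 264.10 = 54270 g

54300 g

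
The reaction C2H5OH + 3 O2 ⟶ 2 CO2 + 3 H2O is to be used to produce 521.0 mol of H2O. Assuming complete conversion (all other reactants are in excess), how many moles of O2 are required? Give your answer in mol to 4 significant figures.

n(H2O) = 521.0 mol
n(O2) = (3/3) × 521.0 = 521.0 mol

521.0 mol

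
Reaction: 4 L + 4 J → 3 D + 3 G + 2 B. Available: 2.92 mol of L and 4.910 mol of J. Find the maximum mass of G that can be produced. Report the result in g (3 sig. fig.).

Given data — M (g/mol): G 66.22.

145 g

n(L) = 2.920 mol
n(J) = 4.910 mol
n/ν for L = 2.920/4 = 0.7300
n/ν for J = 4.910/4 = 1.228
Smallest n/ν is L → limiting reagent.
n(G) = (3/4) × 2.920 = 2.190 mol
mass = 2.190 × 66.22 = 145.0 g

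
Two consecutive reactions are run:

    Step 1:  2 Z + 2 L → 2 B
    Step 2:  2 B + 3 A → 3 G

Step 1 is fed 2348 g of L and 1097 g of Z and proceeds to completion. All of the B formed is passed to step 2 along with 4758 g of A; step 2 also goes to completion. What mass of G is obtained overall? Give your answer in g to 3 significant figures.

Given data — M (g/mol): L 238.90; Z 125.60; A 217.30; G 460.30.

Step 1:
n(L) = 2348 / 238.90 = 9.828 mol
n(Z) = 1097 / 125.60 = 8.734 mol
n/ν for L = 9.828/2 = 4.914
n/ν for Z = 8.734/2 = 4.367
Smallest n/ν is Z → limiting reagent.
n(B) produced = (2/2) × 8.734 = 8.734 mol
Step 2:
n(B) available = 8.734 mol
n(A) = 4758 / 217.30 = 21.90 mol
n/ν for B = 8.734/2 = 4.367
n/ν for A = 21.90/3 = 7.300
Smallest n/ν is B → limiting reagent.
n(G) = (3/2) × 8.734 = 13.10 mol
mass = 13.10 × 460.30 = 6030 g

6030 g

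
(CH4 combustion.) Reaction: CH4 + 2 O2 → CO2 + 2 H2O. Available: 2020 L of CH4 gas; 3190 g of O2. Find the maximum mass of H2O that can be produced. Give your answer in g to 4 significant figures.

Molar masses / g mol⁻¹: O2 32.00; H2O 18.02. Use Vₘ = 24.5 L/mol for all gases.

n(CH4) = 2020 / 24.5 = 82.45 mol
n(O2) = 3190 / 32.00 = 99.69 mol
n/ν for CH4 = 82.45/1 = 82.45
n/ν for O2 = 99.69/2 = 49.85
Smallest n/ν is O2 → limiting reagent.
n(H2O) = (2/2) × 99.69 = 99.69 mol
mass = 99.69 × 18.02 = 1796 g

1796 g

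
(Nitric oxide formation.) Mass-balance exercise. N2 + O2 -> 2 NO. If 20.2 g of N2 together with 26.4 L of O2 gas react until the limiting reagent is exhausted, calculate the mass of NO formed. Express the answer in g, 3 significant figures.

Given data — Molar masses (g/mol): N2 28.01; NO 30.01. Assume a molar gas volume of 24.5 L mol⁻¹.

n(N2) = 20.20 / 28.01 = 0.7212 mol
n(O2) = 26.40 / 24.5 = 1.078 mol
n/ν for N2 = 0.7212/1 = 0.7212
n/ν for O2 = 1.078/1 = 1.078
Smallest n/ν is N2 → limiting reagent.
n(NO) = (2/1) × 0.7212 = 1.442 mol
mass = 1.442 × 30.01 = 43.27 g

43.3 g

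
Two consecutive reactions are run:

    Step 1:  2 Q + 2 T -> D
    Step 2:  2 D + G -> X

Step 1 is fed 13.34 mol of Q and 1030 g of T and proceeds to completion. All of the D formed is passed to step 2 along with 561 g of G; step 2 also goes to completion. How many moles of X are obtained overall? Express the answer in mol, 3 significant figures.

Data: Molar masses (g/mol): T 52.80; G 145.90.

Step 1:
n(Q) = 13.34 mol
n(T) = 1030 / 52.80 = 19.51 mol
n/ν for Q = 13.34/2 = 6.670
n/ν for T = 19.51/2 = 9.755
Smallest n/ν is Q → limiting reagent.
n(D) produced = (1/2) × 13.34 = 6.670 mol
Step 2:
n(D) available = 6.670 mol
n(G) = 561.0 / 145.90 = 3.845 mol
n/ν for D = 6.670/2 = 3.335
n/ν for G = 3.845/1 = 3.845
Smallest n/ν is D → limiting reagent.
n(X) = (1/2) × 6.670 = 3.335 mol

3.34 mol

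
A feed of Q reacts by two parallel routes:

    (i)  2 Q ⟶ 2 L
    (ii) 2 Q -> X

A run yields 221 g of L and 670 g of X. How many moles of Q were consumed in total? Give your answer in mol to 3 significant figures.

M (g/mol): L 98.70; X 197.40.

n(L) = 221 / 98.70 = 2.239 mol
n(X) = 670 / 197.40 = 3.394 mol
n(Q) via (i) = (2/2)×2.239 = 2.239 mol
n(Q) via (ii) = (2/1)×3.394 = 6.788 mol
total n(Q) = 2.239 + 6.788 = 9.027 mol

9.03 mol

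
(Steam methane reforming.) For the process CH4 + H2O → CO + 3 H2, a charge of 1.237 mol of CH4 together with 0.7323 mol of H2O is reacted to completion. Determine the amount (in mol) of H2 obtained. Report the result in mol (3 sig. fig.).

2.20 mol

n(CH4) = 1.237 mol
n(H2O) = 0.7323 mol
n/ν → CH4: 1.237, H2O: 0.7323; H2O is limiting.
n(H2) = (3/1) × 0.7323 = 2.197 mol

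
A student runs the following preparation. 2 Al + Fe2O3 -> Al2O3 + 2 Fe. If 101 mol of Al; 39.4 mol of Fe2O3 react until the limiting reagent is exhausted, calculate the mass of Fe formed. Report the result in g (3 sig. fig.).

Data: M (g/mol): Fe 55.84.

4400 g

n(Al) = 101.0 mol
n(Fe2O3) = 39.40 mol
n/ν for Al = 101.0/2 = 50.50
n/ν for Fe2O3 = 39.40/1 = 39.40
Smallest n/ν is Fe2O3 → limiting reagent.
n(Fe) = (2/1) × 39.40 = 78.80 mol
mass = 78.80 × 55.84 = 4400 g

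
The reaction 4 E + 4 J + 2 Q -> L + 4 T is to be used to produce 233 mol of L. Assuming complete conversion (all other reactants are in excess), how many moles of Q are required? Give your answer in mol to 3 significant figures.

466 mol

n(L) = 233.0 mol
n(Q) = (2/1) × 233.0 = 466.0 mol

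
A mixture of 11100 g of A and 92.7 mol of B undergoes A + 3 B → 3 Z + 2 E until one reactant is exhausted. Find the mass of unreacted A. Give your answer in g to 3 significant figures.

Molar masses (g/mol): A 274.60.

n(A) = 11100 / 274.60 = 40.42 mol
n(B) = 92.70 mol
n/ν for A = 40.42/1 = 40.42
n/ν for B = 92.70/3 = 30.90
Smallest n/ν is B → limiting reagent.
A consumed = (1/3) × 92.70 = 30.90 mol
A remaining = 40.42 − 30.90 = 9.520 mol
mass = 9.520 × 274.60 = 2614 g

2610 g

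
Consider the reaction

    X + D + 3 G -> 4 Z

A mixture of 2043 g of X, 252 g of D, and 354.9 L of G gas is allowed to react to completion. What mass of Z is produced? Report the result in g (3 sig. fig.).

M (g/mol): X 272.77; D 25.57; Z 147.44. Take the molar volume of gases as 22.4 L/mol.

n(X) = 2043 / 272.77 = 7.490 mol
n(D) = 252.0 / 25.57 = 9.855 mol
n(G) = 354.9 / 22.4 = 15.84 mol
n/ν → X: 7.490, D: 9.855, G: 5.280; G is limiting.
n(Z) = (4/3) × 15.84 = 21.12 mol
mass = 21.12 × 147.44 = 3114 g

3110 g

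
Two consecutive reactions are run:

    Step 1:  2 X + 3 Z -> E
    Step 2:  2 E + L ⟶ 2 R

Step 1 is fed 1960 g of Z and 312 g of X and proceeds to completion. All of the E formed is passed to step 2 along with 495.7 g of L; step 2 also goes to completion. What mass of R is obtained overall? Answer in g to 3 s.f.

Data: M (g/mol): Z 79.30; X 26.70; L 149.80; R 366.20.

2140 g

Step 1:
n(Z) = 1960 / 79.30 = 24.72 mol
n(X) = 312.0 / 26.70 = 11.69 mol
n/ν for Z = 24.72/3 = 8.240
n/ν for X = 11.69/2 = 5.845
Smallest n/ν is X → limiting reagent.
n(E) produced = (1/2) × 11.69 = 5.845 mol
Step 2:
n(E) available = 5.845 mol
n(L) = 495.7 / 149.80 = 3.309 mol
n/ν for E = 5.845/2 = 2.923
n/ν for L = 3.309/1 = 3.309
Smallest n/ν is E → limiting reagent.
n(R) = (2/2) × 5.845 = 5.845 mol
mass = 5.845 × 366.20 = 2140 g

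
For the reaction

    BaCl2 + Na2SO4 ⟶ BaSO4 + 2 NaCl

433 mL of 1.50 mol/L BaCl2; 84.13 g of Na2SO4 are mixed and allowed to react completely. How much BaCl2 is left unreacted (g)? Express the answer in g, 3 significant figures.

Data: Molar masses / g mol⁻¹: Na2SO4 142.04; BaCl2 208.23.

n(BaCl2) = 1.50 × 433.0/1000 = 0.6495 mol
n(Na2SO4) = 84.13 / 142.04 = 0.5923 mol
n/ν for BaCl2 = 0.6495/1 = 0.6495
n/ν for Na2SO4 = 0.5923/1 = 0.5923
Smallest n/ν is Na2SO4 → limiting reagent.
BaCl2 consumed = (1/1) × 0.5923 = 0.5923 mol
BaCl2 remaining = 0.6495 − 0.5923 = 0.05720 mol
mass = 0.05720 × 208.23 = 11.91 g

11.9 g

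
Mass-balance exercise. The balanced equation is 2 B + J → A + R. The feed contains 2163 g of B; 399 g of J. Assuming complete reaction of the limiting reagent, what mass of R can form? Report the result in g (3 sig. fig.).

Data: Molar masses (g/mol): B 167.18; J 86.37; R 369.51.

n(B) = 2163 / 167.18 = 12.94 mol
n(J) = 399.0 / 86.37 = 4.620 mol
n/ν for B = 12.94/2 = 6.470
n/ν for J = 4.620/1 = 4.620
Smallest n/ν is J → limiting reagent.
n(R) = (1/1) × 4.620 = 4.620 mol
mass = 4.620 × 369.51 = 1707 g

1710 g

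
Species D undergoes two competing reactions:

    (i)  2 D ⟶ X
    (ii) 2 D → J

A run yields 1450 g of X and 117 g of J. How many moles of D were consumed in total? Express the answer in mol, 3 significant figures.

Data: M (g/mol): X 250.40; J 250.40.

12.5 mol

n(X) = 1450 / 250.40 = 5.791 mol
n(J) = 117 / 250.40 = 0.4673 mol
n(D) via (i) = (2/1)×5.791 = 11.58 mol
n(D) via (ii) = (2/1)×0.4673 = 0.9346 mol
total n(D) = 11.58 + 0.9346 = 12.51 mol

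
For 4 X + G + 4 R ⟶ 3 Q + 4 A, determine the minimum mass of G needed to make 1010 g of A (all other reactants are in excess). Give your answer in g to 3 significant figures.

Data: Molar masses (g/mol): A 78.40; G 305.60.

984 g

n(A) = 1010 / 78.40 = 12.88 mol
n(G) = (1/4) × 12.88 = 3.220 mol
mass = 3.220 × 305.60 = 984.0 g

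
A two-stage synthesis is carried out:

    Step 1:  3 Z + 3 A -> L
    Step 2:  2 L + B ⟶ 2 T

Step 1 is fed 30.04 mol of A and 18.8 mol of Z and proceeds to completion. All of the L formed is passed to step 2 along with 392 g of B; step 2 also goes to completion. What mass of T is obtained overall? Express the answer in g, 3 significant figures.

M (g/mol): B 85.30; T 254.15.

1590 g

Step 1:
n(A) = 30.04 mol
n(Z) = 18.80 mol
n/ν → A: 10.01, Z: 6.267; Z is limiting.
n(L) produced = (1/3) × 18.80 = 6.267 mol
Step 2:
n(L) available = 6.267 mol
n(B) = 392.0 / 85.30 = 4.596 mol
n/ν → L: 3.134, B: 4.596; L is limiting.
n(T) = (2/2) × 6.267 = 6.267 mol
mass = 6.267 × 254.15 = 1593 g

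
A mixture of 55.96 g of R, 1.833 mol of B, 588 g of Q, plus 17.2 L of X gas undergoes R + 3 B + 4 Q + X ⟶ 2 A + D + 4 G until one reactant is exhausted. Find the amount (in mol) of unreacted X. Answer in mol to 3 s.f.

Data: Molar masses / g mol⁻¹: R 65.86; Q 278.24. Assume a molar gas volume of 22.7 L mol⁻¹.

0.229 mol

n(R) = 55.96 / 65.86 = 0.8497 mol
n(B) = 1.833 mol
n(Q) = 588.0 / 278.24 = 2.113 mol
n(X) = 17.20 / 22.7 = 0.7577 mol
n/ν for R = 0.8497/1 = 0.8497
n/ν for B = 1.833/3 = 0.6110
n/ν for Q = 2.113/4 = 0.5283
n/ν for X = 0.7577/1 = 0.7577
Smallest n/ν is Q → limiting reagent.
X consumed = (1/4) × 2.113 = 0.5283 mol
X remaining = 0.7577 − 0.5283 = 0.2294 mol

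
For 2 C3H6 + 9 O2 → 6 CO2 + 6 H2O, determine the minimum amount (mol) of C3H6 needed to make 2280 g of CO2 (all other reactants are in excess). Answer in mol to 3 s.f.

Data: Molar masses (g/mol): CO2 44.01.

n(CO2) = 2280 / 44.01 = 51.81 mol
n(C3H6) = (2/6) × 51.81 = 17.27 mol

17.3 mol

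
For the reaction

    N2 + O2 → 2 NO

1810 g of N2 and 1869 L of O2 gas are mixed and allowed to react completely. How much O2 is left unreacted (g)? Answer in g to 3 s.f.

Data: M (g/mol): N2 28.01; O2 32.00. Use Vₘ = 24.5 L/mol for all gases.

n(N2) = 1810 / 28.01 = 64.62 mol
n(O2) = 1869 / 24.5 = 76.29 mol
n/ν → N2: 64.62, O2: 76.29; N2 is limiting.
O2 consumed = (1/1) × 64.62 = 64.62 mol
O2 remaining = 76.29 − 64.62 = 11.67 mol
mass = 11.67 × 32.00 = 373.4 g

373 g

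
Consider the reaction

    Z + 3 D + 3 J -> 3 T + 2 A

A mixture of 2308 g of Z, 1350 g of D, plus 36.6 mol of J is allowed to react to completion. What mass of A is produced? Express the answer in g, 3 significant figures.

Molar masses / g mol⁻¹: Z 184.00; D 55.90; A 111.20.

1790 g

n(Z) = 2308 / 184.00 = 12.54 mol
n(D) = 1350 / 55.90 = 24.15 mol
n(J) = 36.60 mol
n/ν for Z = 12.54/1 = 12.54
n/ν for D = 24.15/3 = 8.050
n/ν for J = 36.60/3 = 12.20
Smallest n/ν is D → limiting reagent.
n(A) = (2/3) × 24.15 = 16.10 mol
mass = 16.10 × 111.20 = 1790 g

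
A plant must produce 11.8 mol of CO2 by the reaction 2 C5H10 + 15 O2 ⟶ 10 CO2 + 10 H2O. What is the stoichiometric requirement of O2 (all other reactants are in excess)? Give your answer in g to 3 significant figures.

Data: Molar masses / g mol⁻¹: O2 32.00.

n(CO2) = 11.80 mol
n(O2) = (15/10) × 11.80 = 17.70 mol
mass = 17.70 × 32.00 = 566.4 g

566 g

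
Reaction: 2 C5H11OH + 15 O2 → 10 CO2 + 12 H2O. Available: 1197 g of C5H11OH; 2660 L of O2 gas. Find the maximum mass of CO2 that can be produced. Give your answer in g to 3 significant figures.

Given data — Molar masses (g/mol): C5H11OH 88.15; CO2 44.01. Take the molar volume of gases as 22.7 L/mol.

n(C5H11OH) = 1197 / 88.15 = 13.58 mol
n(O2) = 2660 / 22.7 = 117.2 mol
n/ν for C5H11OH = 13.58/2 = 6.790
n/ν for O2 = 117.2/15 = 7.813
Smallest n/ν is C5H11OH → limiting reagent.
n(CO2) = (10/2) × 13.58 = 67.90 mol
mass = 67.90 × 44.01 = 2988 g

2990 g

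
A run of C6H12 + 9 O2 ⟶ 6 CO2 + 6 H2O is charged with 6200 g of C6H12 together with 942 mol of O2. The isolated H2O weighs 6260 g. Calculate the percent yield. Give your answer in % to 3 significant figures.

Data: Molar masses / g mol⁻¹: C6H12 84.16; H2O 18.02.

78.6 %

n(C6H12) = 6200 / 84.16 = 73.67 mol
n(O2) = 942.0 mol
n/ν for C6H12 = 73.67/1 = 73.67
n/ν for O2 = 942.0/9 = 104.7
Smallest n/ν is C6H12 → limiting reagent.
theoretical n(H2O) = (6/1) × 73.67 = 442.0 mol → 7965 g
% yield = 6260 / 7965 × 100 = 78.59 %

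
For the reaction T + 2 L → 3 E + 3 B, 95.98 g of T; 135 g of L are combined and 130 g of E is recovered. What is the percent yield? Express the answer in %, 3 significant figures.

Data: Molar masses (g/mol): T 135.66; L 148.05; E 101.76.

93.4 %

n(T) = 95.98 / 135.66 = 0.7075 mol
n(L) = 135.0 / 148.05 = 0.9119 mol
n/ν for T = 0.7075/1 = 0.7075
n/ν for L = 0.9119/2 = 0.4560
Smallest n/ν is L → limiting reagent.
theoretical n(E) = (3/2) × 0.9119 = 1.368 mol → 139.2 g
% yield = 130 / 139.2 × 100 = 93.39 %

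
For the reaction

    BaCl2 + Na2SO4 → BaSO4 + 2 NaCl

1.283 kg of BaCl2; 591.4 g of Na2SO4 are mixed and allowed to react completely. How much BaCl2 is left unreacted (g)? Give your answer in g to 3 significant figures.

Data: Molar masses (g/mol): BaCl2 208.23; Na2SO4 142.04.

n(BaCl2) = 1.283×1000 / 208.23 = 6.161 mol
n(Na2SO4) = 591.4 / 142.04 = 4.164 mol
n/ν for BaCl2 = 6.161/1 = 6.161
n/ν for Na2SO4 = 4.164/1 = 4.164
Smallest n/ν is Na2SO4 → limiting reagent.
BaCl2 consumed = (1/1) × 4.164 = 4.164 mol
BaCl2 remaining = 6.161 − 4.164 = 1.997 mol
mass = 1.997 × 208.23 = 415.8 g

416 g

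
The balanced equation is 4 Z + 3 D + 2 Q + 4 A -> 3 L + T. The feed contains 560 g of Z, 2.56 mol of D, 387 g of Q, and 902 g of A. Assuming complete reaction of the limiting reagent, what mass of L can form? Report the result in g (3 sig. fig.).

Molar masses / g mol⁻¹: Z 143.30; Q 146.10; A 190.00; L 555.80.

n(Z) = 560.0 / 143.30 = 3.908 mol
n(D) = 2.560 mol
n(Q) = 387.0 / 146.10 = 2.649 mol
n(A) = 902.0 / 190.00 = 4.747 mol
n/ν for Z = 3.908/4 = 0.9770
n/ν for D = 2.560/3 = 0.8533
n/ν for Q = 2.649/2 = 1.325
n/ν for A = 4.747/4 = 1.187
Smallest n/ν is D → limiting reagent.
n(L) = (3/3) × 2.560 = 2.560 mol
mass = 2.560 × 555.80 = 1423 g

1420 g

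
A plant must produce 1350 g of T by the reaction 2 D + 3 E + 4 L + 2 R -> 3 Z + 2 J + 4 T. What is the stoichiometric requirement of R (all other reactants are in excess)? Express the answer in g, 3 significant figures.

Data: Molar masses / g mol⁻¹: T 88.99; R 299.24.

n(T) = 1350 / 88.99 = 15.17 mol
n(R) = (2/4) × 15.17 = 7.585 mol
mass = 7.585 × 299.24 = 2270 g

2270 g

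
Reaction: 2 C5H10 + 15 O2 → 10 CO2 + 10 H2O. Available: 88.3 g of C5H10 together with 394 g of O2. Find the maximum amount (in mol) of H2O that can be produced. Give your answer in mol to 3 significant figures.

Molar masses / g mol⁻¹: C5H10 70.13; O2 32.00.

n(C5H10) = 88.30 / 70.13 = 1.259 mol
n(O2) = 394.0 / 32.00 = 12.31 mol
n/ν → C5H10: 0.6295, O2: 0.8207; C5H10 is limiting.
n(H2O) = (10/2) × 1.259 = 6.295 mol

6.30 mol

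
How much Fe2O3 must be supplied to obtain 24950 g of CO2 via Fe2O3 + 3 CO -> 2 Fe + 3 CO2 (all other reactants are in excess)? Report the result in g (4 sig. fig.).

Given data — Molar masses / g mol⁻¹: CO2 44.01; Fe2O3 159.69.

n(CO2) = 24950 / 44.01 = 566.9 mol
n(Fe2O3) = (1/3) × 566.9 = 189.0 mol
mass = 189.0 × 159.69 = 30180 g

30180 g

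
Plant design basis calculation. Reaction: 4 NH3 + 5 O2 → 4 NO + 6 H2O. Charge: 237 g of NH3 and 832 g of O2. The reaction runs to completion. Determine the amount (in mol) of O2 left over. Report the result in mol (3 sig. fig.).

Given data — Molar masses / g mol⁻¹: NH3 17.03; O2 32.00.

8.60 mol

n(NH3) = 237.0 / 17.03 = 13.92 mol
n(O2) = 832.0 / 32.00 = 26.00 mol
n/ν for NH3 = 13.92/4 = 3.480
n/ν for O2 = 26.00/5 = 5.200
Smallest n/ν is NH3 → limiting reagent.
O2 consumed = (5/4) × 13.92 = 17.40 mol
O2 remaining = 26.00 − 17.40 = 8.600 mol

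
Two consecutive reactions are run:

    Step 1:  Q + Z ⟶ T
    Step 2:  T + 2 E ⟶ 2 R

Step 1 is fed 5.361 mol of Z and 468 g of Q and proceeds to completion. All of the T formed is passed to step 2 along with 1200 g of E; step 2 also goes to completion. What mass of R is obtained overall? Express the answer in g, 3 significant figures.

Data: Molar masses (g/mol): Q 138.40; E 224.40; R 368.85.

1970 g

Step 1:
n(Z) = 5.361 mol
n(Q) = 468.0 / 138.40 = 3.382 mol
n/ν for Z = 5.361/1 = 5.361
n/ν for Q = 3.382/1 = 3.382
Smallest n/ν is Q → limiting reagent.
n(T) produced = (1/1) × 3.382 = 3.382 mol
Step 2:
n(T) available = 3.382 mol
n(E) = 1200 / 224.40 = 5.348 mol
n/ν for T = 3.382/1 = 3.382
n/ν for E = 5.348/2 = 2.674
Smallest n/ν is E → limiting reagent.
n(R) = (2/2) × 5.348 = 5.348 mol
mass = 5.348 × 368.85 = 1973 g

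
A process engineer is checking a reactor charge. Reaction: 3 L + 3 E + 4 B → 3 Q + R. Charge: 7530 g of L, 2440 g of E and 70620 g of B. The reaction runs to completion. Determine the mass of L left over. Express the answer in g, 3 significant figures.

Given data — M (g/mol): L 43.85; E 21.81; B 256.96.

2620 g

n(L) = 7530 / 43.85 = 171.7 mol
n(E) = 2440 / 21.81 = 111.9 mol
n(B) = 70620 / 256.96 = 274.8 mol
n/ν for L = 171.7/3 = 57.23
n/ν for E = 111.9/3 = 37.30
n/ν for B = 274.8/4 = 68.70
Smallest n/ν is E → limiting reagent.
L consumed = (3/3) × 111.9 = 111.9 mol
L remaining = 171.7 − 111.9 = 59.80 mol
mass = 59.80 × 43.85 = 2622 g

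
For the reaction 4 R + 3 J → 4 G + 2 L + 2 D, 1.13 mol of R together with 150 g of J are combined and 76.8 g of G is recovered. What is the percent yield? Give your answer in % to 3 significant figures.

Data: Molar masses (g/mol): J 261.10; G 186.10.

n(R) = 1.130 mol
n(J) = 150.0 / 261.10 = 0.5745 mol
n/ν for R = 1.130/4 = 0.2825
n/ν for J = 0.5745/3 = 0.1915
Smallest n/ν is J → limiting reagent.
theoretical n(G) = (4/3) × 0.5745 = 0.7660 mol → 142.6 g
% yield = 76.8 / 142.6 × 100 = 53.86 %

53.9 %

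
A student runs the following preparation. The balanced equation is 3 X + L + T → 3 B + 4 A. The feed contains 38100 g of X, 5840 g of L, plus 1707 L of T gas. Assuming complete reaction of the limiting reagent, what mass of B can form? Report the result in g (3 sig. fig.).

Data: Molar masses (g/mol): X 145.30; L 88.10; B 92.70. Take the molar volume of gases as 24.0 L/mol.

n(X) = 38100 / 145.30 = 262.2 mol
n(L) = 5840 / 88.10 = 66.29 mol
n(T) = 1707 / 24.0 = 71.13 mol
n/ν for X = 262.2/3 = 87.40
n/ν for L = 66.29/1 = 66.29
n/ν for T = 71.13/1 = 71.13
Smallest n/ν is L → limiting reagent.
n(B) = (3/1) × 66.29 = 198.9 mol
mass = 198.9 × 92.70 = 18440 g

18400 g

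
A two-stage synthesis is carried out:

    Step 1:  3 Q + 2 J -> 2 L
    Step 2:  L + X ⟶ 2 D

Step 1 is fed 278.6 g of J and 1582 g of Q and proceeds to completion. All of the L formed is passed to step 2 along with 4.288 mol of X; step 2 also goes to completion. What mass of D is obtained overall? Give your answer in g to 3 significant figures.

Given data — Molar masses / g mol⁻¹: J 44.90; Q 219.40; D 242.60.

2080 g

Step 1:
n(J) = 278.6 / 44.90 = 6.205 mol
n(Q) = 1582 / 219.40 = 7.211 mol
n/ν for J = 6.205/2 = 3.103
n/ν for Q = 7.211/3 = 2.404
Smallest n/ν is Q → limiting reagent.
n(L) produced = (2/3) × 7.211 = 4.807 mol
Step 2:
n(L) available = 4.807 mol
n(X) = 4.288 mol
n/ν for L = 4.807/1 = 4.807
n/ν for X = 4.288/1 = 4.288
Smallest n/ν is X → limiting reagent.
n(D) = (2/1) × 4.288 = 8.576 mol
mass = 8.576 × 242.60 = 2081 g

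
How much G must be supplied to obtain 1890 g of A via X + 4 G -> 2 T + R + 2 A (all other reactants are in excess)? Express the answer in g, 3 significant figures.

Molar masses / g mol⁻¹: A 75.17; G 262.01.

n(A) = 1890 / 75.17 = 25.14 mol
n(G) = (4/2) × 25.14 = 50.28 mol
mass = 50.28 × 262.01 = 13170 g

13200 g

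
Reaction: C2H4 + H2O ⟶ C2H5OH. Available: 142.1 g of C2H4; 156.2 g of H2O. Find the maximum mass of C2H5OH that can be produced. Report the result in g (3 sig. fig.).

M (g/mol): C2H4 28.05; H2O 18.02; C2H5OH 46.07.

n(C2H4) = 142.1 / 28.05 = 5.066 mol
n(H2O) = 156.2 / 18.02 = 8.668 mol
n/ν → C2H4: 5.066, H2O: 8.668; C2H4 is limiting.
n(C2H5OH) = (1/1) × 5.066 = 5.066 mol
mass = 5.066 × 46.07 = 233.4 g

233 g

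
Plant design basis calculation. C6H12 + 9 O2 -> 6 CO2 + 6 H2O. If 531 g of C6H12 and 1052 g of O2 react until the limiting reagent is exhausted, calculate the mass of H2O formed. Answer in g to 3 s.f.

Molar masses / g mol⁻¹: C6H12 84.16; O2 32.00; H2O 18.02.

n(C6H12) = 531.0 / 84.16 = 6.309 mol
n(O2) = 1052 / 32.00 = 32.88 mol
n/ν for C6H12 = 6.309/1 = 6.309
n/ν for O2 = 32.88/9 = 3.653
Smallest n/ν is O2 → limiting reagent.
n(H2O) = (6/9) × 32.88 = 21.92 mol
mass = 21.92 × 18.02 = 395.0 g

395 g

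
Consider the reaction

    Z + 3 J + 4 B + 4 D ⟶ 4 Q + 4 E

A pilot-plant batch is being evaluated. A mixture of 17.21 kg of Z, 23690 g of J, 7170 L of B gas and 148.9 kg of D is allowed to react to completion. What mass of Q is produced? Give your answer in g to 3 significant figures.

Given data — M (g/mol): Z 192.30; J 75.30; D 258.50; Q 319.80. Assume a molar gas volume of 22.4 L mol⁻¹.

n(Z) = 17.21×1000 / 192.30 = 89.50 mol
n(J) = 23690 / 75.30 = 314.6 mol
n(B) = 7170 / 22.4 = 320.1 mol
n(D) = 148.9×1000 / 258.50 = 576.0 mol
n/ν for Z = 89.50/1 = 89.50
n/ν for J = 314.6/3 = 104.9
n/ν for B = 320.1/4 = 80.03
n/ν for D = 576.0/4 = 144.0
Smallest n/ν is B → limiting reagent.
n(Q) = (4/4) × 320.1 = 320.1 mol
mass = 320.1 × 319.80 = 102400 g

102000 g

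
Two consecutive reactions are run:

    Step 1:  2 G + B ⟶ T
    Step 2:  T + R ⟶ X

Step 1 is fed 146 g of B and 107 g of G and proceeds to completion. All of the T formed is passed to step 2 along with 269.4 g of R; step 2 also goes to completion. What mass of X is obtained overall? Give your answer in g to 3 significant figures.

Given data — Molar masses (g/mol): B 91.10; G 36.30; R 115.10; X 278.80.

Step 1:
n(B) = 146.0 / 91.10 = 1.603 mol
n(G) = 107.0 / 36.30 = 2.948 mol
n/ν → B: 1.603, G: 1.474; G is limiting.
n(T) produced = (1/2) × 2.948 = 1.474 mol
Step 2:
n(T) available = 1.474 mol
n(R) = 269.4 / 115.10 = 2.341 mol
n/ν → T: 1.474, R: 2.341; T is limiting.
n(X) = (1/1) × 1.474 = 1.474 mol
mass = 1.474 × 278.80 = 411.0 g

411 g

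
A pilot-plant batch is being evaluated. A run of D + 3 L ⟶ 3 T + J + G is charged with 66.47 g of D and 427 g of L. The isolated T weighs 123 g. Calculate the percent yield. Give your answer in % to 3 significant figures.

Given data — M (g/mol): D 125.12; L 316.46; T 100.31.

90.9 %

n(D) = 66.47 / 125.12 = 0.5313 mol
n(L) = 427.0 / 316.46 = 1.349 mol
n/ν for D = 0.5313/1 = 0.5313
n/ν for L = 1.349/3 = 0.4497
Smallest n/ν is L → limiting reagent.
theoretical n(T) = (3/3) × 1.349 = 1.349 mol → 135.3 g
% yield = 123 / 135.3 × 100 = 90.91 %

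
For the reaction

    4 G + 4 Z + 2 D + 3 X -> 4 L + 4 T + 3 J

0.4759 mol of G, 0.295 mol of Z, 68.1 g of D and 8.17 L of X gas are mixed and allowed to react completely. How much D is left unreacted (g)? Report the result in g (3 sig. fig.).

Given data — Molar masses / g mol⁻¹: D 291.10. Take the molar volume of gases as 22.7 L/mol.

25.2 g

n(G) = 0.4759 mol
n(Z) = 0.2950 mol
n(D) = 68.10 / 291.10 = 0.2339 mol
n(X) = 8.170 / 22.7 = 0.3599 mol
n/ν for G = 0.4759/4 = 0.1190
n/ν for Z = 0.2950/4 = 0.07375
n/ν for D = 0.2339/2 = 0.1170
n/ν for X = 0.3599/3 = 0.1200
Smallest n/ν is Z → limiting reagent.
D consumed = (2/4) × 0.2950 = 0.1475 mol
D remaining = 0.2339 − 0.1475 = 0.08640 mol
mass = 0.08640 × 291.10 = 25.15 g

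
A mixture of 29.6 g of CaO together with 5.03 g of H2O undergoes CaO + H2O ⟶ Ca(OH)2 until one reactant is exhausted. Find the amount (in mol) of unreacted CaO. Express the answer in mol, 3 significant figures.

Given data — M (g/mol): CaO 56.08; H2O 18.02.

n(CaO) = 29.60 / 56.08 = 0.5278 mol
n(H2O) = 5.030 / 18.02 = 0.2791 mol
n/ν for CaO = 0.5278/1 = 0.5278
n/ν for H2O = 0.2791/1 = 0.2791
Smallest n/ν is H2O → limiting reagent.
CaO consumed = (1/1) × 0.2791 = 0.2791 mol
CaO remaining = 0.5278 − 0.2791 = 0.2487 mol

0.249 mol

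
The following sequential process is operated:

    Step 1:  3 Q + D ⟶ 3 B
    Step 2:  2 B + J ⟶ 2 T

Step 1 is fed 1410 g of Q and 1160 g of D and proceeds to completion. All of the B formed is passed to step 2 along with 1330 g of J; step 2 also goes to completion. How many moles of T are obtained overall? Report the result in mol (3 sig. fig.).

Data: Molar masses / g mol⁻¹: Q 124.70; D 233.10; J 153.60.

11.3 mol

Step 1:
n(Q) = 1410 / 124.70 = 11.31 mol
n(D) = 1160 / 233.10 = 4.976 mol
n/ν for Q = 11.31/3 = 3.770
n/ν for D = 4.976/1 = 4.976
Smallest n/ν is Q → limiting reagent.
n(B) produced = (3/3) × 11.31 = 11.31 mol
Step 2:
n(B) available = 11.31 mol
n(J) = 1330 / 153.60 = 8.659 mol
n/ν for B = 11.31/2 = 5.655
n/ν for J = 8.659/1 = 8.659
Smallest n/ν is B → limiting reagent.
n(T) = (2/2) × 11.31 = 11.31 mol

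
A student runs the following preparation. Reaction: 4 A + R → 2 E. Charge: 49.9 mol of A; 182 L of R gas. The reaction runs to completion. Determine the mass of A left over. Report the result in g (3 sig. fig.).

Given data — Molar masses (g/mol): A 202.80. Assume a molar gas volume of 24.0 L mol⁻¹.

n(A) = 49.90 mol
n(R) = 182.0 / 24.0 = 7.583 mol
n/ν for A = 49.90/4 = 12.48
n/ν for R = 7.583/1 = 7.583
Smallest n/ν is R → limiting reagent.
A consumed = (4/1) × 7.583 = 30.33 mol
A remaining = 49.90 − 30.33 = 19.57 mol
mass = 19.57 × 202.80 = 3969 g

3970 g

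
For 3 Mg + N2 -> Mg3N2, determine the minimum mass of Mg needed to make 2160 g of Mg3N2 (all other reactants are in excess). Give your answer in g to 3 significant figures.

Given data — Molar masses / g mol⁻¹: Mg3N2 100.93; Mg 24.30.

n(Mg3N2) = 2160 / 100.93 = 21.40 mol
n(Mg) = (3/1) × 21.40 = 64.20 mol
mass = 64.20 × 24.30 = 1560 g

1560 g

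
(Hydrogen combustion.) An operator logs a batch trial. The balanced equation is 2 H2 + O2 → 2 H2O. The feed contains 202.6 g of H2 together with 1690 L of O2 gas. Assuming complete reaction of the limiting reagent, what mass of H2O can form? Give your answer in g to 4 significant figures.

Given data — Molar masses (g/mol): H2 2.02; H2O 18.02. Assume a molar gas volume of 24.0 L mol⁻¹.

n(H2) = 202.6 / 2.02 = 100.3 mol
n(O2) = 1690 / 24.0 = 70.42 mol
n/ν → H2: 50.15, O2: 70.42; H2 is limiting.
n(H2O) = (2/2) × 100.3 = 100.3 mol
mass = 100.3 × 18.02 = 1807 g

1807 g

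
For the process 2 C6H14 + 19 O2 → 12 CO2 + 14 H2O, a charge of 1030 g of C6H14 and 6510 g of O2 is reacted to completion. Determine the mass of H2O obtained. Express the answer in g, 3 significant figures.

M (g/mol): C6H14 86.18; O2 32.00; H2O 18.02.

1510 g

n(C6H14) = 1030 / 86.18 = 11.95 mol
n(O2) = 6510 / 32.00 = 203.4 mol
n/ν → C6H14: 5.975, O2: 10.71; C6H14 is limiting.
n(H2O) = (14/2) × 11.95 = 83.65 mol
mass = 83.65 × 18.02 = 1507 g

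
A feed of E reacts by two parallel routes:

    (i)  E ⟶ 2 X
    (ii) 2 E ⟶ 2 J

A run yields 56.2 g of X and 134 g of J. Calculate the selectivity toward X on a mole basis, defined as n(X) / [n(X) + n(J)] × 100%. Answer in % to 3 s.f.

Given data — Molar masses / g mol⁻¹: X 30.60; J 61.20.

n(X) = 56.2 / 30.60 = 1.837 mol
n(J) = 134 / 61.20 = 2.190 mol
selectivity = 1.837/(1.837+2.190) × 100 = 45.62 %

45.6 %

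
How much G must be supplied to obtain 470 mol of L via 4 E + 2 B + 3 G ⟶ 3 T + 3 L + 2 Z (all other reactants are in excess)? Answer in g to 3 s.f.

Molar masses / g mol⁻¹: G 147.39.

69300 g

n(L) = 470.0 mol
n(G) = (3/3) × 470.0 = 470.0 mol
mass = 470.0 × 147.39 = 69270 g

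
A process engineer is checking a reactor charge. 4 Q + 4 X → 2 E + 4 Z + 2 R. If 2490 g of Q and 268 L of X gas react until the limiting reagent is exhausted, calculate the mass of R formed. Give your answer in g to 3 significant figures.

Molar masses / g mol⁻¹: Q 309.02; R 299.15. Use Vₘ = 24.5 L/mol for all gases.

n(Q) = 2490 / 309.02 = 8.058 mol
n(X) = 268.0 / 24.5 = 10.94 mol
n/ν for Q = 8.058/4 = 2.015
n/ν for X = 10.94/4 = 2.735
Smallest n/ν is Q → limiting reagent.
n(R) = (2/4) × 8.058 = 4.029 mol
mass = 4.029 × 299.15 = 1205 g

1210 g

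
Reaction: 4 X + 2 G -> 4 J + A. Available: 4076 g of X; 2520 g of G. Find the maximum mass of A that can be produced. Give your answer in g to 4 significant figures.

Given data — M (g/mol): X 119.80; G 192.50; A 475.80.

3114 g

n(X) = 4076 / 119.80 = 34.02 mol
n(G) = 2520 / 192.50 = 13.09 mol
n/ν for X = 34.02/4 = 8.505
n/ν for G = 13.09/2 = 6.545
Smallest n/ν is G → limiting reagent.
n(A) = (1/2) × 13.09 = 6.545 mol
mass = 6.545 × 475.80 = 3114 g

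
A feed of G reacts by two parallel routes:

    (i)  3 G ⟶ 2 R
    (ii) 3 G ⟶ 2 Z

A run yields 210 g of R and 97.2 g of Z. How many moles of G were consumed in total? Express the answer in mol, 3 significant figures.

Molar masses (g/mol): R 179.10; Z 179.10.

n(R) = 210 / 179.10 = 1.173 mol
n(Z) = 97.2 / 179.10 = 0.5427 mol
n(G) via (i) = (3/2)×1.173 = 1.760 mol
n(G) via (ii) = (3/2)×0.5427 = 0.8141 mol
total n(G) = 1.760 + 0.8141 = 2.574 mol

2.57 mol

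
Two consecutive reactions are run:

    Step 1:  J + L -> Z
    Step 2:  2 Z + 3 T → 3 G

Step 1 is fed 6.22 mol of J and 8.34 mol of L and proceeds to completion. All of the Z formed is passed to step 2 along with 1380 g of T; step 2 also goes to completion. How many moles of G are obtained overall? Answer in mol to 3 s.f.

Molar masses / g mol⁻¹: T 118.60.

9.33 mol

Step 1:
n(J) = 6.220 mol
n(L) = 8.340 mol
n/ν → J: 6.220, L: 8.340; J is limiting.
n(Z) produced = (1/1) × 6.220 = 6.220 mol
Step 2:
n(Z) available = 6.220 mol
n(T) = 1380 / 118.60 = 11.64 mol
n/ν → Z: 3.110, T: 3.880; Z is limiting.
n(G) = (3/2) × 6.220 = 9.330 mol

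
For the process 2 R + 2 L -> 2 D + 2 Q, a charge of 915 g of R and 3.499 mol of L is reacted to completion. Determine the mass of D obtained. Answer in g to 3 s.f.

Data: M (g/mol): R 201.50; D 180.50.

n(R) = 915.0 / 201.50 = 4.541 mol
n(L) = 3.499 mol
n/ν for R = 4.541/2 = 2.271
n/ν for L = 3.499/2 = 1.750
Smallest n/ν is L → limiting reagent.
n(D) = (2/2) × 3.499 = 3.499 mol
mass = 3.499 × 180.50 = 631.6 g

632 g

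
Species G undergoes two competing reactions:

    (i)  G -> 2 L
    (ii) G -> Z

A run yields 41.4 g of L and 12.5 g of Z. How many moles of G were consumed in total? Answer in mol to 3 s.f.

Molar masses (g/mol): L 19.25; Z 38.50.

1.40 mol

n(L) = 41.4 / 19.25 = 2.151 mol
n(Z) = 12.5 / 38.50 = 0.3247 mol
n(G) via (i) = (1/2)×2.151 = 1.076 mol
n(G) via (ii) = (1/1)×0.3247 = 0.3247 mol
total n(G) = 1.076 + 0.3247 = 1.401 mol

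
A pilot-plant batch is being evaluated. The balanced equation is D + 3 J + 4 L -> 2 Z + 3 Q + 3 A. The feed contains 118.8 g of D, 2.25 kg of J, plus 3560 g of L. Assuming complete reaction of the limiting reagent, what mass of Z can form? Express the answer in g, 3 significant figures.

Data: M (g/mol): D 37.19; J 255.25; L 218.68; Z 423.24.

n(D) = 118.8 / 37.19 = 3.194 mol
n(J) = 2.250×1000 / 255.25 = 8.815 mol
n(L) = 3560 / 218.68 = 16.28 mol
n/ν for D = 3.194/1 = 3.194
n/ν for J = 8.815/3 = 2.938
n/ν for L = 16.28/4 = 4.070
Smallest n/ν is J → limiting reagent.
n(Z) = (2/3) × 8.815 = 5.877 mol
mass = 5.877 × 423.24 = 2487 g

2490 g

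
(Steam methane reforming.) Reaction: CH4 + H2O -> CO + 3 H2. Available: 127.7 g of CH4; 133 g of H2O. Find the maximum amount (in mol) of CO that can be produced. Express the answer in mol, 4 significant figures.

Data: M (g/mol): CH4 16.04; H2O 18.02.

7.381 mol

n(CH4) = 127.7 / 16.04 = 7.961 mol
n(H2O) = 133.0 / 18.02 = 7.381 mol
n/ν → CH4: 7.961, H2O: 7.381; H2O is limiting.
n(CO) = (1/1) × 7.381 = 7.381 mol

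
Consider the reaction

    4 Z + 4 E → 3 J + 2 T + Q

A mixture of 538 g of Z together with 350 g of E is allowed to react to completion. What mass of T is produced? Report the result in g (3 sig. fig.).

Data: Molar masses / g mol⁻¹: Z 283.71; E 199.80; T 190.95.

167 g

n(Z) = 538.0 / 283.71 = 1.896 mol
n(E) = 350.0 / 199.80 = 1.752 mol
n/ν for Z = 1.896/4 = 0.4740
n/ν for E = 1.752/4 = 0.4380
Smallest n/ν is E → limiting reagent.
n(T) = (2/4) × 1.752 = 0.8760 mol
mass = 0.8760 × 190.95 = 167.3 g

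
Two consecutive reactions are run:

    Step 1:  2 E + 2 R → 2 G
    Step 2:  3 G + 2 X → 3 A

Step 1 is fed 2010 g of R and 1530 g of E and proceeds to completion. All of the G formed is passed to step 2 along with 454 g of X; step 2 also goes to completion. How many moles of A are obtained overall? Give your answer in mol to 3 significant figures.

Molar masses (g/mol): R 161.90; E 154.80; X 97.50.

6.98 mol

Step 1:
n(R) = 2010 / 161.90 = 12.42 mol
n(E) = 1530 / 154.80 = 9.884 mol
n/ν for R = 12.42/2 = 6.210
n/ν for E = 9.884/2 = 4.942
Smallest n/ν is E → limiting reagent.
n(G) produced = (2/2) × 9.884 = 9.884 mol
Step 2:
n(G) available = 9.884 mol
n(X) = 454.0 / 97.50 = 4.656 mol
n/ν for G = 9.884/3 = 3.295
n/ν for X = 4.656/2 = 2.328
Smallest n/ν is X → limiting reagent.
n(A) = (3/2) × 4.656 = 6.984 mol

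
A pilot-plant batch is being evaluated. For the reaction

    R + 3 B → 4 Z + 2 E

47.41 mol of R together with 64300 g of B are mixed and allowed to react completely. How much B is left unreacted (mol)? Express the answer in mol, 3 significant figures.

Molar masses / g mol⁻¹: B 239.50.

126 mol

n(R) = 47.41 mol
n(B) = 64300 / 239.50 = 268.5 mol
n/ν → R: 47.41, B: 89.50; R is limiting.
B consumed = (3/1) × 47.41 = 142.2 mol
B remaining = 268.5 − 142.2 = 126.3 mol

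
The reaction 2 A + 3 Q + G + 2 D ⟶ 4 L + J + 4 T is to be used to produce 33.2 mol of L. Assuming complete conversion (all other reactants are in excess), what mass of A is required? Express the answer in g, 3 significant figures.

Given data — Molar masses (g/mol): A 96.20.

1600 g

n(L) = 33.20 mol
n(A) = (2/4) × 33.20 = 16.60 mol
mass = 16.60 × 96.20 = 1597 g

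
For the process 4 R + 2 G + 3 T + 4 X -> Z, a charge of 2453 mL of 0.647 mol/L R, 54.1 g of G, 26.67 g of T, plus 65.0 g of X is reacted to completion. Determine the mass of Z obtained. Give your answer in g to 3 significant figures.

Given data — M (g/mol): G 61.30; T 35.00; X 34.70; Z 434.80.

110 g

n(R) = 0.647 × 2453/1000 = 1.587 mol
n(G) = 54.10 / 61.30 = 0.8825 mol
n(T) = 26.67 / 35.00 = 0.7620 mol
n(X) = 65.00 / 34.70 = 1.873 mol
n/ν for R = 1.587/4 = 0.3968
n/ν for G = 0.8825/2 = 0.4413
n/ν for T = 0.7620/3 = 0.2540
n/ν for X = 1.873/4 = 0.4683
Smallest n/ν is T → limiting reagent.
n(Z) = (1/3) × 0.7620 = 0.2540 mol
mass = 0.2540 × 434.80 = 110.4 g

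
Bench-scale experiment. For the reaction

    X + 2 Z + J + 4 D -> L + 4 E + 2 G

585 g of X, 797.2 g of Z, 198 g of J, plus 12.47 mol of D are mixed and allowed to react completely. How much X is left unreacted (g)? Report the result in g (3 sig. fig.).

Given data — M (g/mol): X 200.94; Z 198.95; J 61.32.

n(X) = 585.0 / 200.94 = 2.911 mol
n(Z) = 797.2 / 198.95 = 4.007 mol
n(J) = 198.0 / 61.32 = 3.229 mol
n(D) = 12.47 mol
n/ν for X = 2.911/1 = 2.911
n/ν for Z = 4.007/2 = 2.004
n/ν for J = 3.229/1 = 3.229
n/ν for D = 12.47/4 = 3.118
Smallest n/ν is Z → limiting reagent.
X consumed = (1/2) × 4.007 = 2.004 mol
X remaining = 2.911 − 2.004 = 0.9070 mol
mass = 0.9070 × 200.94 = 182.3 g

182 g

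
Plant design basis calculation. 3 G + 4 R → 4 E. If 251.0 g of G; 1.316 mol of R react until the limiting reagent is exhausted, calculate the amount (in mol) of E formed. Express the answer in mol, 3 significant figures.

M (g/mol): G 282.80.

n(G) = 251.0 / 282.80 = 0.8876 mol
n(R) = 1.316 mol
n/ν for G = 0.8876/3 = 0.2959
n/ν for R = 1.316/4 = 0.3290
Smallest n/ν is G → limiting reagent.
n(E) = (4/3) × 0.8876 = 1.183 mol

1.18 mol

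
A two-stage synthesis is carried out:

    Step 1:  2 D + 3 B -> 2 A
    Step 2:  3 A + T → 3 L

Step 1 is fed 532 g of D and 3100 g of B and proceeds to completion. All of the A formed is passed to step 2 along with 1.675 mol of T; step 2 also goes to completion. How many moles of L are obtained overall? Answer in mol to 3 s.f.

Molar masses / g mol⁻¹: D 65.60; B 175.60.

Step 1:
n(D) = 532.0 / 65.60 = 8.110 mol
n(B) = 3100 / 175.60 = 17.65 mol
n/ν for D = 8.110/2 = 4.055
n/ν for B = 17.65/3 = 5.883
Smallest n/ν is D → limiting reagent.
n(A) produced = (2/2) × 8.110 = 8.110 mol
Step 2:
n(A) available = 8.110 mol
n(T) = 1.675 mol
n/ν for A = 8.110/3 = 2.703
n/ν for T = 1.675/1 = 1.675
Smallest n/ν is T → limiting reagent.
n(L) = (3/1) × 1.675 = 5.025 mol

5.03 mol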